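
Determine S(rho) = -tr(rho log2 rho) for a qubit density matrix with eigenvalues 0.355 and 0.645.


S = -p*log2(p) - (1-p)*log2(1-p)
p = 0.3550, 1-p = 0.6450
= -0.3550 * log2(0.3550) - 0.6450 * log2(0.6450)
= -(-0.5304) - (-0.4080)
= 0.9385

0.9385


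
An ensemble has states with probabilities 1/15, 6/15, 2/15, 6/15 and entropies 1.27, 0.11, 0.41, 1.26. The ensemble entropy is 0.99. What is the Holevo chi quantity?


chi = S(rho) - sum_i p_i * S(rho_i)
Weighted entropy = 1/15 * 1.27 + 6/15 * 0.11 + 2/15 * 0.41 + 6/15 * 1.26
= 0.6873
chi = 0.99 - 0.6873
= 0.3027

0.3027


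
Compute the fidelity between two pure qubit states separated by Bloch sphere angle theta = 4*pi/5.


For states separated by angle theta on Bloch sphere:
F = cos^2(theta/2)
theta = 4*pi/5 = 2.5133
theta/2 = 1.2566
cos(theta/2) = 0.3090
F = 0.0955

0.0955


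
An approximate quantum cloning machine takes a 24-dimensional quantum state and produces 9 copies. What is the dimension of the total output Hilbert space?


Output space = H^(tensor 9) where dim(H) = 24
dim = 24^9
= 576 (after 2 factors)
= 13824 (after 3 factors)
= 331776 (after 4 factors)
= 7962624 (after 5 factors)
= 191102976 (after 6 factors)
= 4586471424 (after 7 factors)
= 110075314176 (after 8 factors)
= 2641807540224 (after 9 factors)
= 2641807540224

2641807540224


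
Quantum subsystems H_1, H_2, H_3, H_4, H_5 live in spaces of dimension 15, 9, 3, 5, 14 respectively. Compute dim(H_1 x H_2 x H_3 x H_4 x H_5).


dim(H_1 x H_2 x H_3 x H_4 x H_5) = 15 * 9 * 3 * 5 * 14
= 135 * 3 * 5 * 14
= 405 * 5 * 14
= 2025 * 14
= 28350

28350


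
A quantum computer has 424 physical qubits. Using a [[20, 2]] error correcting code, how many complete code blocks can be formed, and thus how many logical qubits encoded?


Each code block uses 20 physical qubits for 2 logical qubit(s).
Number of complete blocks = floor(424 / 20) = 21
Logical qubits = 21 * 2
= 42

42


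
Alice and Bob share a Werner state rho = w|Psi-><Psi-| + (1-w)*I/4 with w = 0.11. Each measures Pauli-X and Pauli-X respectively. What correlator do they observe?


|Psi-> = (|01> - |10>)/sqrt(2)
For the pure Bell state, <X_A X_B> = -1 (Bell-state Pauli correlator).
The maximally-mixed part I/4 has tr(I/4 * P tensor P) = 0 for any traceless Pauli P.
So <X_A X_B>_rho = w * (-1) + (1 - w) * 0
= 0.11 * (-1)
= -0.1100

-0.1100


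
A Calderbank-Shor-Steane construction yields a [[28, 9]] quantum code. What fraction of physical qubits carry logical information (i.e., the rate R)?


Code rate R = k/n
= 9/28
= 0.3214

0.3214


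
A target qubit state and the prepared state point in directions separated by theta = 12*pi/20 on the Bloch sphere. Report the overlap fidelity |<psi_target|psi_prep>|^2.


For states separated by angle theta on Bloch sphere:
F = cos^2(theta/2)
theta = 12*pi/20 = 1.8850
theta/2 = 0.9425
cos(theta/2) = 0.5878
F = 0.3455

0.3455


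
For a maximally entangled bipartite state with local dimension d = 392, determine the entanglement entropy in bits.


For a maximally entangled state in d x d:
S = log2(d) = log2(392)
= 8.6147

8.6147


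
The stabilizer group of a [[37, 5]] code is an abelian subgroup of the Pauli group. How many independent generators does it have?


For an [[n,k]] stabilizer code:
Number of stabilizer generators = n - k
= 37 - 5
= 32

32


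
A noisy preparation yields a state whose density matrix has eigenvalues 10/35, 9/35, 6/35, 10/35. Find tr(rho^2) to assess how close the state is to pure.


tr(rho^2) = sum of eigenvalues squared
= (10/35)^2 + (9/35)^2 + (6/35)^2 + (10/35)^2
= (100 + 81 + 36 + 100) / 1225
= 317/1225
= 0.2588

0.2588


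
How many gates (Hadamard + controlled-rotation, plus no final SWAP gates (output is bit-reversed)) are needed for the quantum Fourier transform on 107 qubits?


Hadamard gates: 107
Controlled rotations: n*(n-1)/2 = 107*106/2 = 5671
SWAP gates: 0 (omitted)
Total = 107 + 5671
= 5778

5778


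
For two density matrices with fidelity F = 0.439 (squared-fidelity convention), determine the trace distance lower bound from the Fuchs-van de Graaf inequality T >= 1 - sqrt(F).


Fuchs-van de Graaf (squared-fidelity convention): 1 - sqrt(F) <= T <= sqrt(1 - F).
Lower bound: T >= 1 - sqrt(F)
sqrt(F) = sqrt(0.439) = 0.6626
T >= 1 - 0.6626
T >= 0.3374

0.3374


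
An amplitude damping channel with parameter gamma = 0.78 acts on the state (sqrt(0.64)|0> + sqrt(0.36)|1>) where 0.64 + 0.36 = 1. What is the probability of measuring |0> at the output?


For amplitude damping with parameter gamma on state sqrt(a)|0> + sqrt(b)|1>:
alpha^2 = 0.64, beta^2 = 0.36
P(|0>) = alpha^2 + gamma * beta^2
= 0.64 + 0.78 * 0.36
= 0.64 + 0.2808
= 0.9208

0.9208


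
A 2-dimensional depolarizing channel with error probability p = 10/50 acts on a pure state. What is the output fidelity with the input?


F = (1-p) + p/d
= (1 - 0.2000) + 0.2000/2
= 0.8000 + 0.1000
= 0.9000

0.9000


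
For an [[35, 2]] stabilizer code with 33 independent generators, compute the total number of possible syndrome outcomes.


Each stabilizer generator gives a binary (+1 or -1) measurement outcome.
With 33 independent generators:
Total syndromes = 2^33
= 8589934592

8589934592


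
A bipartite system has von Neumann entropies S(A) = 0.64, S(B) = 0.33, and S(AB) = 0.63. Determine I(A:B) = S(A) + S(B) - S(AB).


I(A:B) = S(A) + S(B) - S(AB)
= 0.64 + 0.33 - 0.63
= 0.3400

0.3400


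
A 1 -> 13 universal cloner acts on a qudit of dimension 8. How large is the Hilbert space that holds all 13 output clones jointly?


Output space = H^(tensor 13) where dim(H) = 8
dim = 8^13
= 64 (after 2 factors)
= 512 (after 3 factors)
= 4096 (after 4 factors)
= 32768 (after 5 factors)
= 262144 (after 6 factors)
= 2097152 (after 7 factors)
= 16777216 (after 8 factors)
= 134217728 (after 9 factors)
= 1073741824 (after 10 factors)
= 8589934592 (after 11 factors)
= 68719476736 (after 12 factors)
= 549755813888 (after 13 factors)
= 549755813888

549755813888


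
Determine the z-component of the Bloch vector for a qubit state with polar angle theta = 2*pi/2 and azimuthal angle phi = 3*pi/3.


theta = 3.1416, phi = 3.1416
r_z = cos(theta) = -1.0000

-1.0000


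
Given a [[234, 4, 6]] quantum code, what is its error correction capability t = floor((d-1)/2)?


Code parameters: [[234, 4, 6]], distance d = 6.
Number of correctable errors = floor((d-1)/2)
= floor((6 - 1)/2)
= floor(5/2)
= 2

2


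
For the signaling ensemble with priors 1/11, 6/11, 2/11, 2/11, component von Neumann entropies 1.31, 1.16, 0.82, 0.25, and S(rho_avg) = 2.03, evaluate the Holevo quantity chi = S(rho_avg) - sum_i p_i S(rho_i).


chi = S(rho) - sum_i p_i * S(rho_i)
Weighted entropy = 1/11 * 1.31 + 6/11 * 1.16 + 2/11 * 0.82 + 2/11 * 0.25
= 0.9464
chi = 2.03 - 0.9464
= 1.0836

1.0836


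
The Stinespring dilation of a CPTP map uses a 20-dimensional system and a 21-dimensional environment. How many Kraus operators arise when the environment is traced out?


Tracing out the environment in an orthonormal basis {|i>_E} gives Kraus operators K_i = <i|_E U |0>_E.
Number of Kraus operators = dim(H_env) = d_env
= 21

21


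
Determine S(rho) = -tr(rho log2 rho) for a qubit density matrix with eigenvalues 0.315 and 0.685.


S = -p*log2(p) - (1-p)*log2(1-p)
p = 0.3150, 1-p = 0.6850
= -0.3150 * log2(0.3150) - 0.6850 * log2(0.6850)
= -(-0.5250) - (-0.3739)
= 0.8989

0.8989


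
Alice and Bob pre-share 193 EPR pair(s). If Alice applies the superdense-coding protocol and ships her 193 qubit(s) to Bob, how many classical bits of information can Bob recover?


Superdense coding allows 2 classical bits per shared entangled pair.
193 pair(s) -> 2 * 193 = 386 classical bits

386


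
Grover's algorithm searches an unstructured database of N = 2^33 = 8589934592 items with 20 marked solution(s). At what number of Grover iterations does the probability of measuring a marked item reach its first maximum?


After j Grover iterations the success probability is P(j) = sin^2((2j+1)*theta), where sin(theta) = sqrt(k/N).
N = 2^33 = 8589934592, k = 20
sin(theta) = sqrt(k/N) = 4.825252777e-05
theta = arcsin(sqrt(k/N)) = 4.825252779e-05 rad
P(j) reaches its first maximum when (2j+1)*theta is as close as possible to pi/2, i.e. j = round(pi/(4*theta) - 1/2).
pi/(4*theta) - 1/2 = 16276.3294
(For comparison, the common estimate pi/4 * sqrt(N/k) = 16276.8294; the exact maximiser is used here.)
Optimal iterations = 16276

16276


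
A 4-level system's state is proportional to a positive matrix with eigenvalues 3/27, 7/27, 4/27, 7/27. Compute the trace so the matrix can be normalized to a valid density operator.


tr(M) = sum of eigenvalues
= 3/27 + 7/27 + 4/27 + 7/27
= 21/27
= 0.7778

0.7778


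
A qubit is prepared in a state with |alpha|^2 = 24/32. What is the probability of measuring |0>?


|alpha|^2 = 24/32 = 0.7500
|beta|^2 = 1 - 24/32 = 8/32 = 0.2500
P(|0>) = |alpha|^2 = 0.7500

0.7500


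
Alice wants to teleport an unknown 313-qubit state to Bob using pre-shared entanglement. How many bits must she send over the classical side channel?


Quantum teleportation requires 2 classical bits per qubit teleported.
313 qubit(s) -> 2 * 313 = 626 classical bits

626


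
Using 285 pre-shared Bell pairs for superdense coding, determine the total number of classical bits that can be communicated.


Superdense coding allows 2 classical bits per shared entangled pair.
285 pair(s) -> 2 * 285 = 570 classical bits

570


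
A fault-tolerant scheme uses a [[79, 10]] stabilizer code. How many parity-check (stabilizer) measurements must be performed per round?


For an [[n,k]] stabilizer code:
Number of stabilizer generators = n - k
= 79 - 10
= 69

69


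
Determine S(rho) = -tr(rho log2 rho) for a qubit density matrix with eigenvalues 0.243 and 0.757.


S = -p*log2(p) - (1-p)*log2(1-p)
p = 0.2430, 1-p = 0.7570
= -0.2430 * log2(0.2430) - 0.7570 * log2(0.7570)
= -(-0.4960) - (-0.3040)
= 0.8000

0.8000


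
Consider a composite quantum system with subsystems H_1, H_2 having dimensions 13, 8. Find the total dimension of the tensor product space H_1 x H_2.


dim(H_1 x H_2) = 13 * 8
= 104

104


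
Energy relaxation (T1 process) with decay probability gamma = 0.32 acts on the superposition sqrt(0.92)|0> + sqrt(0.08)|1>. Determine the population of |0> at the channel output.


For amplitude damping with parameter gamma on state sqrt(a)|0> + sqrt(b)|1>:
alpha^2 = 0.92, beta^2 = 0.08
P(|0>) = alpha^2 + gamma * beta^2
= 0.92 + 0.32 * 0.08
= 0.92 + 0.0256
= 0.9456

0.9456


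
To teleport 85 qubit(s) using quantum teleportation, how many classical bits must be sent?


Quantum teleportation requires 2 classical bits per qubit teleported.
85 qubit(s) -> 2 * 85 = 170 classical bits

170


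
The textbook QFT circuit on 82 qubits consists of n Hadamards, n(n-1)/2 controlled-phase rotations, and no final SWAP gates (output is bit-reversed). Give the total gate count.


Hadamard gates: 82
Controlled rotations: n*(n-1)/2 = 82*81/2 = 3321
SWAP gates: 0 (omitted)
Total = 82 + 3321
= 3403

3403


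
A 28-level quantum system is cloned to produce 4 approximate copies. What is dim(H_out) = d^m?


Output space = H^(tensor 4) where dim(H) = 28
dim = 28^4
= 784 (after 2 factors)
= 21952 (after 3 factors)
= 614656 (after 4 factors)
= 614656

614656


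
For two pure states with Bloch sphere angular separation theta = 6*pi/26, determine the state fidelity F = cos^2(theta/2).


For states separated by angle theta on Bloch sphere:
F = cos^2(theta/2)
theta = 6*pi/26 = 0.7250
theta/2 = 0.3625
cos(theta/2) = 0.9350
F = 0.8743

0.8743


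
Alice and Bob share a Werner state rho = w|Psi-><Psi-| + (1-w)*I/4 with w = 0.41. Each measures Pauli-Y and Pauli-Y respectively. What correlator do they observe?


|Psi-> = (|01> - |10>)/sqrt(2)
For the pure Bell state, <Y_A Y_B> = -1 (Bell-state Pauli correlator).
The maximally-mixed part I/4 has tr(I/4 * P tensor P) = 0 for any traceless Pauli P.
So <Y_A Y_B>_rho = w * (-1) + (1 - w) * 0
= 0.41 * (-1)
= -0.4100

-0.4100


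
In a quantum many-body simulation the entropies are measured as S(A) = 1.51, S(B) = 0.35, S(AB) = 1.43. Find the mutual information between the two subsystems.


I(A:B) = S(A) + S(B) - S(AB)
= 1.51 + 0.35 - 1.43
= 0.4300

0.4300


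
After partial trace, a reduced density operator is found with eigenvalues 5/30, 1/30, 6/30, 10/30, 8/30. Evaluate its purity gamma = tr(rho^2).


tr(rho^2) = sum of eigenvalues squared
= (5/30)^2 + (1/30)^2 + (6/30)^2 + (10/30)^2 + (8/30)^2
= (25 + 1 + 36 + 100 + 64) / 900
= 226/900
= 0.2511

0.2511


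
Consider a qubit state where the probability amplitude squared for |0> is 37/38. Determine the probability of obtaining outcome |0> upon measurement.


|alpha|^2 = 37/38 = 0.9737
|beta|^2 = 1 - 37/38 = 1/38 = 0.0263
P(|0>) = |alpha|^2 = 0.9737

0.9737


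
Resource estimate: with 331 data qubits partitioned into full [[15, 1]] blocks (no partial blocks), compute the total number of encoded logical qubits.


Each code block uses 15 physical qubits for 1 logical qubit(s).
Number of complete blocks = floor(331 / 15) = 22
Logical qubits = 22 * 1
= 22

22


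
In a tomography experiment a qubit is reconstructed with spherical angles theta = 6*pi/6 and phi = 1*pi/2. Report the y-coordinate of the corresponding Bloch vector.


theta = 3.1416, phi = 1.5708
r_y = sin(theta)*sin(phi) = 0.0000 * 1.0000
r_y = 0.0000

0.0000


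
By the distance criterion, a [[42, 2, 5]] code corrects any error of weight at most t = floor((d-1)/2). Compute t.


Code parameters: [[42, 2, 5]], distance d = 5.
Number of correctable errors = floor((d-1)/2)
= floor((5 - 1)/2)
= floor(4/2)
= 2

2


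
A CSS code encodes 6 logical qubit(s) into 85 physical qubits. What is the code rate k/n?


Code rate R = k/n
= 6/85
= 0.0706

0.0706


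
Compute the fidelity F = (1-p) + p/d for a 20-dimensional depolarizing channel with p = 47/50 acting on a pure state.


F = (1-p) + p/d
= (1 - 0.9400) + 0.9400/20
= 0.0600 + 0.0470
= 0.1070

0.1070


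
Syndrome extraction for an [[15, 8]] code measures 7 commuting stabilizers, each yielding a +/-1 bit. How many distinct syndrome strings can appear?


Each stabilizer generator gives a binary (+1 or -1) measurement outcome.
With 7 independent generators:
Total syndromes = 2^7
= 128

128


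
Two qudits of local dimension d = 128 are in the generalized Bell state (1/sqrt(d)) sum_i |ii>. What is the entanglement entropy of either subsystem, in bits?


For a maximally entangled state in d x d:
S = log2(d) = log2(128)
= 7.0000

7.0000


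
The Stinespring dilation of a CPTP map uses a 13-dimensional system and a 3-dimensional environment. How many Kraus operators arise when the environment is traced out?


Tracing out the environment in an orthonormal basis {|i>_E} gives Kraus operators K_i = <i|_E U |0>_E.
Number of Kraus operators = dim(H_env) = d_env
= 3

3


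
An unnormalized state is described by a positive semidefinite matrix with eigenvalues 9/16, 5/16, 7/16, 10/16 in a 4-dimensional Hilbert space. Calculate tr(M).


tr(M) = sum of eigenvalues
= 9/16 + 5/16 + 7/16 + 10/16
= 31/16
= 1.9375

1.9375


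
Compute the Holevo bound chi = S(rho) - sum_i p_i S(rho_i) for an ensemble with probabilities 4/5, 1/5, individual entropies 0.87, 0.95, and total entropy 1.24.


chi = S(rho) - sum_i p_i * S(rho_i)
Weighted entropy = 4/5 * 0.87 + 1/5 * 0.95
= 0.8860
chi = 1.24 - 0.8860
= 0.3540

0.3540


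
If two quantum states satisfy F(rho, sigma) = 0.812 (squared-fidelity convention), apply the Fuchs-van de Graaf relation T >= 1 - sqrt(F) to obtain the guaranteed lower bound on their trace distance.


Fuchs-van de Graaf (squared-fidelity convention): 1 - sqrt(F) <= T <= sqrt(1 - F).
Lower bound: T >= 1 - sqrt(F)
sqrt(F) = sqrt(0.812) = 0.9011
T >= 1 - 0.9011
T >= 0.0989

0.0989


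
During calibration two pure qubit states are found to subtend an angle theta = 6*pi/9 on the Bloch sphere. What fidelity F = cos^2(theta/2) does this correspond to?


For states separated by angle theta on Bloch sphere:
F = cos^2(theta/2)
theta = 6*pi/9 = 2.0944
theta/2 = 1.0472
cos(theta/2) = 0.5000
F = 0.2500

0.2500


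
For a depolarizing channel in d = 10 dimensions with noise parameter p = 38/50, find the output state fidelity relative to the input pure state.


F = (1-p) + p/d
= (1 - 0.7600) + 0.7600/10
= 0.2400 + 0.0760
= 0.3160

0.3160


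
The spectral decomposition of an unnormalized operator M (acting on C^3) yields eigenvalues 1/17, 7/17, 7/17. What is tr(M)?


tr(M) = sum of eigenvalues
= 1/17 + 7/17 + 7/17
= 15/17
= 0.8824

0.8824


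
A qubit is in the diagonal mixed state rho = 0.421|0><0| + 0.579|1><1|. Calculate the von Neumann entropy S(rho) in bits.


S = -p*log2(p) - (1-p)*log2(1-p)
p = 0.4210, 1-p = 0.5790
= -0.4210 * log2(0.4210) - 0.5790 * log2(0.5790)
= -(-0.5255) - (-0.4565)
= 0.9819

0.9819


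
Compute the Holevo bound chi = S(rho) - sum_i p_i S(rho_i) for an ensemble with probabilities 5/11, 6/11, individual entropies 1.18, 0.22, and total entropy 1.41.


chi = S(rho) - sum_i p_i * S(rho_i)
Weighted entropy = 5/11 * 1.18 + 6/11 * 0.22
= 0.6564
chi = 1.41 - 0.6564
= 0.7536

0.7536


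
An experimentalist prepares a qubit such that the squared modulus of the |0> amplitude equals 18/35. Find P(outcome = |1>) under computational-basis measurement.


|alpha|^2 = 18/35 = 0.5143
|beta|^2 = 1 - 18/35 = 17/35 = 0.4857
P(|1>) = |beta|^2 = 0.4857

0.4857


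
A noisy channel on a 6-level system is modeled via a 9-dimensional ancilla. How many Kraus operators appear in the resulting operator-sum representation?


Tracing out the environment in an orthonormal basis {|i>_E} gives Kraus operators K_i = <i|_E U |0>_E.
Number of Kraus operators = dim(H_env) = d_env
= 9

9


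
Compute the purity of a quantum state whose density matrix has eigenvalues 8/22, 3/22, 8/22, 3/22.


tr(rho^2) = sum of eigenvalues squared
= (8/22)^2 + (3/22)^2 + (8/22)^2 + (3/22)^2
= (64 + 9 + 64 + 9) / 484
= 146/484
= 0.3017

0.3017


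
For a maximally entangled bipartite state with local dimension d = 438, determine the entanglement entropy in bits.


For a maximally entangled state in d x d:
S = log2(d) = log2(438)
= 8.7748

8.7748


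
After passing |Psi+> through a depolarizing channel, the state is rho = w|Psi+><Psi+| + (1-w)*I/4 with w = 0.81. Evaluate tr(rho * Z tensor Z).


|Psi+> = (|01> + |10>)/sqrt(2)
For the pure Bell state, <Z_A Z_B> = -1 (Bell-state Pauli correlator).
The maximally-mixed part I/4 has tr(I/4 * P tensor P) = 0 for any traceless Pauli P.
So <Z_A Z_B>_rho = w * (-1) + (1 - w) * 0
= 0.81 * (-1)
= -0.8100

-0.8100


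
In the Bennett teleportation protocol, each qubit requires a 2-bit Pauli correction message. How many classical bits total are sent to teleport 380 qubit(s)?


Quantum teleportation requires 2 classical bits per qubit teleported.
380 qubit(s) -> 2 * 380 = 760 classical bits

760


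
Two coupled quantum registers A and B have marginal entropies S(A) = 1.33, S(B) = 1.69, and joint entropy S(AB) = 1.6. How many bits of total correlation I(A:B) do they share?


I(A:B) = S(A) + S(B) - S(AB)
= 1.33 + 1.69 - 1.6
= 1.4200

1.4200


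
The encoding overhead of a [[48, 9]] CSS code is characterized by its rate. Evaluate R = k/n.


Code rate R = k/n
= 9/48
= 0.1875

0.1875


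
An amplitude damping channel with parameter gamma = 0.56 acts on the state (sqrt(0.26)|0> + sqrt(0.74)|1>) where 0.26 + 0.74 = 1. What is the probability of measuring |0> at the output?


For amplitude damping with parameter gamma on state sqrt(a)|0> + sqrt(b)|1>:
alpha^2 = 0.26, beta^2 = 0.74
P(|0>) = alpha^2 + gamma * beta^2
= 0.26 + 0.56 * 0.74
= 0.26 + 0.4144
= 0.6744

0.6744


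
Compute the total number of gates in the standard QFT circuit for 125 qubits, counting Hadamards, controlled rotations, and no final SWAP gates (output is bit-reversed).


Hadamard gates: 125
Controlled rotations: n*(n-1)/2 = 125*124/2 = 7750
SWAP gates: 0 (omitted)
Total = 125 + 7750
= 7875

7875


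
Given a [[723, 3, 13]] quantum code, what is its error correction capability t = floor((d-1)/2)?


Code parameters: [[723, 3, 13]], distance d = 13.
Number of correctable errors = floor((d-1)/2)
= floor((13 - 1)/2)
= floor(12/2)
= 6

6


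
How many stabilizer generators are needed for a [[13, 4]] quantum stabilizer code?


For an [[n,k]] stabilizer code:
Number of stabilizer generators = n - k
= 13 - 4
= 9

9


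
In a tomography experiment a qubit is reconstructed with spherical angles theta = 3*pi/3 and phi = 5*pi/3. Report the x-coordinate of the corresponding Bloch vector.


theta = 3.1416, phi = 5.2360
r_x = sin(theta)*cos(phi) = 0.0000 * 0.5000
r_x = 0.0000

0.0000


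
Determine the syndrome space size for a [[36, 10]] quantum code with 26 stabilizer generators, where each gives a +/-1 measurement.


Each stabilizer generator gives a binary (+1 or -1) measurement outcome.
With 26 independent generators:
Total syndromes = 2^26
= 67108864

67108864


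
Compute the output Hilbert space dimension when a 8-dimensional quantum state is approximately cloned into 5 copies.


Output space = H^(tensor 5) where dim(H) = 8
dim = 8^5
= 64 (after 2 factors)
= 512 (after 3 factors)
= 4096 (after 4 factors)
= 32768 (after 5 factors)
= 32768

32768


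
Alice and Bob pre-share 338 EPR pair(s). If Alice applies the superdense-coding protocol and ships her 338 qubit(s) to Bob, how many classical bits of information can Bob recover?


Superdense coding allows 2 classical bits per shared entangled pair.
338 pair(s) -> 2 * 338 = 676 classical bits

676


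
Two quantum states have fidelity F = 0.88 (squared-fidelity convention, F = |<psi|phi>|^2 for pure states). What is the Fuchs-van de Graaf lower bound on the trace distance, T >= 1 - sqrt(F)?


Fuchs-van de Graaf (squared-fidelity convention): 1 - sqrt(F) <= T <= sqrt(1 - F).
Lower bound: T >= 1 - sqrt(F)
sqrt(F) = sqrt(0.88) = 0.9381
T >= 1 - 0.9381
T >= 0.0619

0.0619


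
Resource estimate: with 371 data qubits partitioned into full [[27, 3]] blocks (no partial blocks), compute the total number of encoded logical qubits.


Each code block uses 27 physical qubits for 3 logical qubit(s).
Number of complete blocks = floor(371 / 27) = 13
Logical qubits = 13 * 3
= 39

39


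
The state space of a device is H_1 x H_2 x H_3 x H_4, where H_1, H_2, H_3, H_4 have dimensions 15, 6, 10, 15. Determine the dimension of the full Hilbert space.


dim(H_1 x H_2 x H_3 x H_4) = 15 * 6 * 10 * 15
= 90 * 10 * 15
= 900 * 15
= 13500

13500


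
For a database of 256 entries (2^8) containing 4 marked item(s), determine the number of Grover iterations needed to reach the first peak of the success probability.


After j Grover iterations the success probability is P(j) = sin^2((2j+1)*theta), where sin(theta) = sqrt(k/N).
N = 2^8 = 256, k = 4
sin(theta) = sqrt(k/N) = 0.125
theta = arcsin(sqrt(k/N)) = 0.1253278312 rad
P(j) reaches its first maximum when (2j+1)*theta is as close as possible to pi/2, i.e. j = round(pi/(4*theta) - 1/2).
pi/(4*theta) - 1/2 = 5.7667
(For comparison, the common estimate pi/4 * sqrt(N/k) = 6.2832; the exact maximiser is used here.)
Optimal iterations = 6

6


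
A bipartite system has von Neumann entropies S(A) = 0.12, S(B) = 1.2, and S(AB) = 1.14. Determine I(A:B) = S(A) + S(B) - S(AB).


I(A:B) = S(A) + S(B) - S(AB)
= 0.12 + 1.2 - 1.14
= 0.1800

0.1800


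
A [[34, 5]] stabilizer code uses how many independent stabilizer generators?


For an [[n,k]] stabilizer code:
Number of stabilizer generators = n - k
= 34 - 5
= 29

29


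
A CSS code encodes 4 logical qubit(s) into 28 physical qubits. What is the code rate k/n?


Code rate R = k/n
= 4/28
= 0.1429

0.1429


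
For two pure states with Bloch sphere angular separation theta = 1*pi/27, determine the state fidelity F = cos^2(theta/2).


For states separated by angle theta on Bloch sphere:
F = cos^2(theta/2)
theta = 1*pi/27 = 0.1164
theta/2 = 0.0582
cos(theta/2) = 0.9983
F = 0.9966

0.9966


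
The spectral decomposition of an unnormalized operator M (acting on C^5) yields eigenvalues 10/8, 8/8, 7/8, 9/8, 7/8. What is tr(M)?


tr(M) = sum of eigenvalues
= 10/8 + 8/8 + 7/8 + 9/8 + 7/8
= 41/8
= 5.1250

5.1250


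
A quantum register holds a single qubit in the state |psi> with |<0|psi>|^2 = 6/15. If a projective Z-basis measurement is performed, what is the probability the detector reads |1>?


|alpha|^2 = 6/15 = 0.4000
|beta|^2 = 1 - 6/15 = 9/15 = 0.6000
P(|1>) = |beta|^2 = 0.6000

0.6000


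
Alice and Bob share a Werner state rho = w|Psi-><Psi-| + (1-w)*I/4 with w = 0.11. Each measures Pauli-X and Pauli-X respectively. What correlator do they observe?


|Psi-> = (|01> - |10>)/sqrt(2)
For the pure Bell state, <X_A X_B> = -1 (Bell-state Pauli correlator).
The maximally-mixed part I/4 has tr(I/4 * P tensor P) = 0 for any traceless Pauli P.
So <X_A X_B>_rho = w * (-1) + (1 - w) * 0
= 0.11 * (-1)
= -0.1100

-0.1100


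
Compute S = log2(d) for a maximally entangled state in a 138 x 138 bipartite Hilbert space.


For a maximally entangled state in d x d:
S = log2(d) = log2(138)
= 7.1085

7.1085


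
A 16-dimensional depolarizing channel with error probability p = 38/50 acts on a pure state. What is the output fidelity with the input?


F = (1-p) + p/d
= (1 - 0.7600) + 0.7600/16
= 0.2400 + 0.0475
= 0.2875

0.2875


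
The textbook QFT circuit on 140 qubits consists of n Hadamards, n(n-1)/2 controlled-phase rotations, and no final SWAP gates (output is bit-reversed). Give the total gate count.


Hadamard gates: 140
Controlled rotations: n*(n-1)/2 = 140*139/2 = 9730
SWAP gates: 0 (omitted)
Total = 140 + 9730
= 9870

9870


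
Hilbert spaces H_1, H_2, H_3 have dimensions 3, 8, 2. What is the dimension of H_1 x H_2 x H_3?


dim(H_1 x H_2 x H_3) = 3 * 8 * 2
= 24 * 2
= 48

48


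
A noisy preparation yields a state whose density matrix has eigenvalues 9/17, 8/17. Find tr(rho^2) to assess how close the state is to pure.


tr(rho^2) = sum of eigenvalues squared
= (9/17)^2 + (8/17)^2
= (81 + 64) / 289
= 145/289
= 0.5017

0.5017


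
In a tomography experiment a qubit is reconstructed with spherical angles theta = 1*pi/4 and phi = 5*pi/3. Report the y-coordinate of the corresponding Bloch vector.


theta = 0.7854, phi = 5.2360
r_y = sin(theta)*sin(phi) = 0.7071 * -0.8660
r_y = -0.6124

-0.6124


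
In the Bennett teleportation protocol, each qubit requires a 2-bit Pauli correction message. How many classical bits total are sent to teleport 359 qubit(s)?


Quantum teleportation requires 2 classical bits per qubit teleported.
359 qubit(s) -> 2 * 359 = 718 classical bits

718


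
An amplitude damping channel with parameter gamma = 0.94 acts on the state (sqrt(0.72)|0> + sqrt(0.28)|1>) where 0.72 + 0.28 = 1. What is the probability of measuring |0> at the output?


For amplitude damping with parameter gamma on state sqrt(a)|0> + sqrt(b)|1>:
alpha^2 = 0.72, beta^2 = 0.28
P(|0>) = alpha^2 + gamma * beta^2
= 0.72 + 0.94 * 0.28
= 0.72 + 0.2632
= 0.9832

0.9832


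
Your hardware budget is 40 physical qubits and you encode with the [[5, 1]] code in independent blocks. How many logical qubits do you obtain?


Each code block uses 5 physical qubits for 1 logical qubit(s).
Number of complete blocks = floor(40 / 5) = 8
Logical qubits = 8 * 1
= 8

8


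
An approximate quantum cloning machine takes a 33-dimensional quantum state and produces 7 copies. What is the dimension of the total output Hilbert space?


Output space = H^(tensor 7) where dim(H) = 33
dim = 33^7
= 1089 (after 2 factors)
= 35937 (after 3 factors)
= 1185921 (after 4 factors)
= 39135393 (after 5 factors)
= 1291467969 (after 6 factors)
= 42618442977 (after 7 factors)
= 42618442977

42618442977


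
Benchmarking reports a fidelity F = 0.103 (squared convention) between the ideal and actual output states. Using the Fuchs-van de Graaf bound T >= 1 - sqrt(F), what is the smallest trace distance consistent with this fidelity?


Fuchs-van de Graaf (squared-fidelity convention): 1 - sqrt(F) <= T <= sqrt(1 - F).
Lower bound: T >= 1 - sqrt(F)
sqrt(F) = sqrt(0.103) = 0.3209
T >= 1 - 0.3209
T >= 0.6791

0.6791


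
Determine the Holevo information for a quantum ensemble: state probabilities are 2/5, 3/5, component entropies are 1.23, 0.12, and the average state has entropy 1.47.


chi = S(rho) - sum_i p_i * S(rho_i)
Weighted entropy = 2/5 * 1.23 + 3/5 * 0.12
= 0.5640
chi = 1.47 - 0.5640
= 0.9060

0.9060


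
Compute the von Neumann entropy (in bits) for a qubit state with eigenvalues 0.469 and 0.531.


S = -p*log2(p) - (1-p)*log2(1-p)
p = 0.4690, 1-p = 0.5310
= -0.4690 * log2(0.4690) - 0.5310 * log2(0.5310)
= -(-0.5123) - (-0.4849)
= 0.9972

0.9972


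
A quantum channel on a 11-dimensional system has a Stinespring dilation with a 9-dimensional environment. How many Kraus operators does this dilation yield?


Tracing out the environment in an orthonormal basis {|i>_E} gives Kraus operators K_i = <i|_E U |0>_E.
Number of Kraus operators = dim(H_env) = d_env
= 9

9


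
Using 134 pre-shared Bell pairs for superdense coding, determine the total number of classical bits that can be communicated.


Superdense coding allows 2 classical bits per shared entangled pair.
134 pair(s) -> 2 * 134 = 268 classical bits

268


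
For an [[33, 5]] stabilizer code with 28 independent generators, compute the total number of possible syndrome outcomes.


Each stabilizer generator gives a binary (+1 or -1) measurement outcome.
With 28 independent generators:
Total syndromes = 2^28
= 268435456

268435456


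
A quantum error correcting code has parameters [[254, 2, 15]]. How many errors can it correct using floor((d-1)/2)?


Code parameters: [[254, 2, 15]], distance d = 15.
Number of correctable errors = floor((d-1)/2)
= floor((15 - 1)/2)
= floor(14/2)
= 7

7


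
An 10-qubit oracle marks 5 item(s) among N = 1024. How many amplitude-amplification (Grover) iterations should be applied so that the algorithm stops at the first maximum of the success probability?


After j Grover iterations the success probability is P(j) = sin^2((2j+1)*theta), where sin(theta) = sqrt(k/N).
N = 2^10 = 1024, k = 5
sin(theta) = sqrt(k/N) = 0.0698771243
theta = arcsin(sqrt(k/N)) = 0.06993411576 rad
P(j) reaches its first maximum when (2j+1)*theta is as close as possible to pi/2, i.e. j = round(pi/(4*theta) - 1/2).
pi/(4*theta) - 1/2 = 10.7305
(For comparison, the common estimate pi/4 * sqrt(N/k) = 11.2397; the exact maximiser is used here.)
Optimal iterations = 11

11


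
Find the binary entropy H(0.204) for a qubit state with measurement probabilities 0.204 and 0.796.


S = -p*log2(p) - (1-p)*log2(1-p)
p = 0.2040, 1-p = 0.7960
= -0.2040 * log2(0.2040) - 0.7960 * log2(0.7960)
= -(-0.4678) - (-0.2620)
= 0.7299

0.7299


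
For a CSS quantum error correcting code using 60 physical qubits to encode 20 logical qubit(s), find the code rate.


Code rate R = k/n
= 20/60
= 0.3333

0.3333


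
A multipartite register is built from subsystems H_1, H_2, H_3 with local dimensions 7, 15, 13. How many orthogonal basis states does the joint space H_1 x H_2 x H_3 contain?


dim(H_1 x H_2 x H_3) = 7 * 15 * 13
= 105 * 13
= 1365

1365


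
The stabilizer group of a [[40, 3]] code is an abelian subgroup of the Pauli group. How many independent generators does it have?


For an [[n,k]] stabilizer code:
Number of stabilizer generators = n - k
= 40 - 3
= 37

37


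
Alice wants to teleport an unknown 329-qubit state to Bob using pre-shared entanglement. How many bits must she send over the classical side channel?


Quantum teleportation requires 2 classical bits per qubit teleported.
329 qubit(s) -> 2 * 329 = 658 classical bits

658


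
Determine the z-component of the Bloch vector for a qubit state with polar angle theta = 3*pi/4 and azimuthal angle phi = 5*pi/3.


theta = 2.3562, phi = 5.2360
r_z = cos(theta) = -0.7071

-0.7071


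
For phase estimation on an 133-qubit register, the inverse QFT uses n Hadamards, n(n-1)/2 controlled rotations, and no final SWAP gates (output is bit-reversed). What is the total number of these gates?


Hadamard gates: 133
Controlled rotations: n*(n-1)/2 = 133*132/2 = 8778
SWAP gates: 0 (omitted)
Total = 133 + 8778
= 8911

8911


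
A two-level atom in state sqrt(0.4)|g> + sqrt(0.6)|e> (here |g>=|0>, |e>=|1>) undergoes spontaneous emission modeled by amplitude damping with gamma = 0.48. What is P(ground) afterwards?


For amplitude damping with parameter gamma on state sqrt(a)|0> + sqrt(b)|1>:
alpha^2 = 0.4, beta^2 = 0.6
P(|0>) = alpha^2 + gamma * beta^2
= 0.4 + 0.48 * 0.6
= 0.4 + 0.2880
= 0.6880

0.6880


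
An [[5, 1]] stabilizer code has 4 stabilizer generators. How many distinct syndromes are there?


Each stabilizer generator gives a binary (+1 or -1) measurement outcome.
With 4 independent generators:
Total syndromes = 2^4
= 16

16


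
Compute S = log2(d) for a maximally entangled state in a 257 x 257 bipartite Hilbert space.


For a maximally entangled state in d x d:
S = log2(d) = log2(257)
= 8.0056

8.0056


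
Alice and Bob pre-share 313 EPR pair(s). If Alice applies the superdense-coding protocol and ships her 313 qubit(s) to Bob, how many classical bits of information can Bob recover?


Superdense coding allows 2 classical bits per shared entangled pair.
313 pair(s) -> 2 * 313 = 626 classical bits

626


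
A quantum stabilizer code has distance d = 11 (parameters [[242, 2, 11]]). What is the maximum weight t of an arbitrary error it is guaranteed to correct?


Code parameters: [[242, 2, 11]], distance d = 11.
Number of correctable errors = floor((d-1)/2)
= floor((11 - 1)/2)
= floor(10/2)
= 5

5


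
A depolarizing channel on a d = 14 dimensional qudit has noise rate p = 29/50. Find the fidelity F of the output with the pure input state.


F = (1-p) + p/d
= (1 - 0.5800) + 0.5800/14
= 0.4200 + 0.0414
= 0.4614

0.4614


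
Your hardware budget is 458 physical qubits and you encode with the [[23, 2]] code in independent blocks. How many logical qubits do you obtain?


Each code block uses 23 physical qubits for 2 logical qubit(s).
Number of complete blocks = floor(458 / 23) = 19
Logical qubits = 19 * 2
= 38

38


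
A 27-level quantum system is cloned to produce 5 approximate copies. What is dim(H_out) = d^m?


Output space = H^(tensor 5) where dim(H) = 27
dim = 27^5
= 729 (after 2 factors)
= 19683 (after 3 factors)
= 531441 (after 4 factors)
= 14348907 (after 5 factors)
= 14348907

14348907


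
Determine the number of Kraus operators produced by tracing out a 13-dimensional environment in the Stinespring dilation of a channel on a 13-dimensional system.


Tracing out the environment in an orthonormal basis {|i>_E} gives Kraus operators K_i = <i|_E U |0>_E.
Number of Kraus operators = dim(H_env) = d_env
= 13

13


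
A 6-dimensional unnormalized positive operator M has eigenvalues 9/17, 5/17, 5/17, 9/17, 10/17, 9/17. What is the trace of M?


tr(M) = sum of eigenvalues
= 9/17 + 5/17 + 5/17 + 9/17 + 10/17 + 9/17
= 47/17
= 2.7647

2.7647


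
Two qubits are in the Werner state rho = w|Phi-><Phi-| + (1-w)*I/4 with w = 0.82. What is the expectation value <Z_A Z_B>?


|Phi-> = (|00> - |11>)/sqrt(2)
For the pure Bell state, <Z_A Z_B> = +1 (Bell-state Pauli correlator).
The maximally-mixed part I/4 has tr(I/4 * P tensor P) = 0 for any traceless Pauli P.
So <Z_A Z_B>_rho = w * (+1) + (1 - w) * 0
= 0.82 * (+1)
= 0.8200

0.8200


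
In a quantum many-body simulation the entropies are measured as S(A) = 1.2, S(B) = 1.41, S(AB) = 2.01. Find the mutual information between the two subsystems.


I(A:B) = S(A) + S(B) - S(AB)
= 1.2 + 1.41 - 2.01
= 0.6000

0.6000


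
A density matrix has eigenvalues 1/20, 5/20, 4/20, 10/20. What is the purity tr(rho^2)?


tr(rho^2) = sum of eigenvalues squared
= (1/20)^2 + (5/20)^2 + (4/20)^2 + (10/20)^2
= (1 + 25 + 16 + 100) / 400
= 142/400
= 0.3550

0.3550


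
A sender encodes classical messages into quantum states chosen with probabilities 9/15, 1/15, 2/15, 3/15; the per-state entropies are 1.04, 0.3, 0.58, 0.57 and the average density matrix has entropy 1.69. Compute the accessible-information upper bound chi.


chi = S(rho) - sum_i p_i * S(rho_i)
Weighted entropy = 9/15 * 1.04 + 1/15 * 0.3 + 2/15 * 0.58 + 3/15 * 0.57
= 0.8353
chi = 1.69 - 0.8353
= 0.8547

0.8547


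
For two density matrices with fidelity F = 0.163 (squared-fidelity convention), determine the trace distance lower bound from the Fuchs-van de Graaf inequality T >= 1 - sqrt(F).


Fuchs-van de Graaf (squared-fidelity convention): 1 - sqrt(F) <= T <= sqrt(1 - F).
Lower bound: T >= 1 - sqrt(F)
sqrt(F) = sqrt(0.163) = 0.4037
T >= 1 - 0.4037
T >= 0.5963

0.5963


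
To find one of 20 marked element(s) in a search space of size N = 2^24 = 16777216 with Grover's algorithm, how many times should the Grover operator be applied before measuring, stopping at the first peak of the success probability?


After j Grover iterations the success probability is P(j) = sin^2((2j+1)*theta), where sin(theta) = sqrt(k/N).
N = 2^24 = 16777216, k = 20
sin(theta) = sqrt(k/N) = 0.001091830067
theta = arcsin(sqrt(k/N)) = 0.001091830284 rad
P(j) reaches its first maximum when (2j+1)*theta is as close as possible to pi/2, i.e. j = round(pi/(4*theta) - 1/2).
pi/(4*theta) - 1/2 = 718.8409
(For comparison, the common estimate pi/4 * sqrt(N/k) = 719.3410; the exact maximiser is used here.)
Optimal iterations = 719

719


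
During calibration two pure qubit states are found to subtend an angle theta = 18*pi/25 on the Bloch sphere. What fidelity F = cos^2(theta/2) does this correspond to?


For states separated by angle theta on Bloch sphere:
F = cos^2(theta/2)
theta = 18*pi/25 = 2.2619
theta/2 = 1.1310
cos(theta/2) = 0.4258
F = 0.1813

0.1813


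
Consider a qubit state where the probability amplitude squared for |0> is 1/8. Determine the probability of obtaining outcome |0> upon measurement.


|alpha|^2 = 1/8 = 0.1250
|beta|^2 = 1 - 1/8 = 7/8 = 0.8750
P(|0>) = |alpha|^2 = 0.1250

0.1250


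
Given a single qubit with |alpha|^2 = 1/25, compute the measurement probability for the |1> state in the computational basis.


|alpha|^2 = 1/25 = 0.0400
|beta|^2 = 1 - 1/25 = 24/25 = 0.9600
P(|1>) = |beta|^2 = 0.9600

0.9600


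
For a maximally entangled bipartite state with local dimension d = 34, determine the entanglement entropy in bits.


For a maximally entangled state in d x d:
S = log2(d) = log2(34)
= 5.0875

5.0875


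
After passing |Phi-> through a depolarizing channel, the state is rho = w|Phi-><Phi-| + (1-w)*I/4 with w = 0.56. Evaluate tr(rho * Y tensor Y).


|Phi-> = (|00> - |11>)/sqrt(2)
For the pure Bell state, <Y_A Y_B> = +1 (Bell-state Pauli correlator).
The maximally-mixed part I/4 has tr(I/4 * P tensor P) = 0 for any traceless Pauli P.
So <Y_A Y_B>_rho = w * (+1) + (1 - w) * 0
= 0.56 * (+1)
= 0.5600

0.5600


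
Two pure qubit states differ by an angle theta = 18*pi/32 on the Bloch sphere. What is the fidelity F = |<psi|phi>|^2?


For states separated by angle theta on Bloch sphere:
F = cos^2(theta/2)
theta = 18*pi/32 = 1.7671
theta/2 = 0.8836
cos(theta/2) = 0.6344
F = 0.4025

0.4025


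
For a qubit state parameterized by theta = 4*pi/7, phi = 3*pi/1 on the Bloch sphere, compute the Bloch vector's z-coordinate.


theta = 1.7952, phi = 9.4248
r_z = cos(theta) = -0.2225

-0.2225


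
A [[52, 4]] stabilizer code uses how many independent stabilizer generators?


For an [[n,k]] stabilizer code:
Number of stabilizer generators = n - k
= 52 - 4
= 48

48
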